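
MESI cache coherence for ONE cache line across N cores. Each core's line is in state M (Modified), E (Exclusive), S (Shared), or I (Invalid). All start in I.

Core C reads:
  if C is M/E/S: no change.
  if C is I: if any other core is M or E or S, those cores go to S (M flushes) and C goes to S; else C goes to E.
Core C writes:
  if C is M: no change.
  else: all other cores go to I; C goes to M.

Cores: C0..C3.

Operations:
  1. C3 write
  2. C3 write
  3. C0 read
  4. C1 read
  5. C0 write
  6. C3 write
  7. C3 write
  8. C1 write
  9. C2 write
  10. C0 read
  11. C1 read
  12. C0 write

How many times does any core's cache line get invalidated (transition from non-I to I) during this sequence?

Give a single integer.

Op 1: C3 write [C3 write: invalidate none -> C3=M] -> [I,I,I,M] (invalidations this op: 0; running total: 0)
Op 2: C3 write [C3 write: already M (modified), no change] -> [I,I,I,M] (invalidations this op: 0; running total: 0)
Op 3: C0 read [C0 read from I: others=['C3=M'] -> C0=S, others downsized to S] -> [S,I,I,S] (invalidations this op: 0; running total: 0)
Op 4: C1 read [C1 read from I: others=['C0=S', 'C3=S'] -> C1=S, others downsized to S] -> [S,S,I,S] (invalidations this op: 0; running total: 0)
Op 5: C0 write [C0 write: invalidate ['C1=S', 'C3=S'] -> C0=M] -> [M,I,I,I] (invalidations this op: 2; running total: 2)
Op 6: C3 write [C3 write: invalidate ['C0=M'] -> C3=M] -> [I,I,I,M] (invalidations this op: 1; running total: 3)
Op 7: C3 write [C3 write: already M (modified), no change] -> [I,I,I,M] (invalidations this op: 0; running total: 3)
Op 8: C1 write [C1 write: invalidate ['C3=M'] -> C1=M] -> [I,M,I,I] (invalidations this op: 1; running total: 4)
Op 9: C2 write [C2 write: invalidate ['C1=M'] -> C2=M] -> [I,I,M,I] (invalidations this op: 1; running total: 5)
Op 10: C0 read [C0 read from I: others=['C2=M'] -> C0=S, others downsized to S] -> [S,I,S,I] (invalidations this op: 0; running total: 5)
Op 11: C1 read [C1 read from I: others=['C0=S', 'C2=S'] -> C1=S, others downsized to S] -> [S,S,S,I] (invalidations this op: 0; running total: 5)
Op 12: C0 write [C0 write: invalidate ['C1=S', 'C2=S'] -> C0=M] -> [M,I,I,I] (invalidations this op: 2; running total: 7)

Answer: 7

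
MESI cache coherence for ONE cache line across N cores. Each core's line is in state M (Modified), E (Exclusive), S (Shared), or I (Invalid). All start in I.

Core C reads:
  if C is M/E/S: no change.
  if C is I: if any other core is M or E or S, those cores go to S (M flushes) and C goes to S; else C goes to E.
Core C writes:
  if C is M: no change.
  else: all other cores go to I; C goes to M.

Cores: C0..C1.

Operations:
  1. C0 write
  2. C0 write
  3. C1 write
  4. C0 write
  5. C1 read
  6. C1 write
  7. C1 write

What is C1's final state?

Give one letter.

Answer: M

Derivation:
Op 1: C0 write [C0 write: invalidate none -> C0=M] -> [M,I]
Op 2: C0 write [C0 write: already M (modified), no change] -> [M,I]
Op 3: C1 write [C1 write: invalidate ['C0=M'] -> C1=M] -> [I,M]
Op 4: C0 write [C0 write: invalidate ['C1=M'] -> C0=M] -> [M,I]
Op 5: C1 read [C1 read from I: others=['C0=M'] -> C1=S, others downsized to S] -> [S,S]
Op 6: C1 write [C1 write: invalidate ['C0=S'] -> C1=M] -> [I,M]
Op 7: C1 write [C1 write: already M (modified), no change] -> [I,M]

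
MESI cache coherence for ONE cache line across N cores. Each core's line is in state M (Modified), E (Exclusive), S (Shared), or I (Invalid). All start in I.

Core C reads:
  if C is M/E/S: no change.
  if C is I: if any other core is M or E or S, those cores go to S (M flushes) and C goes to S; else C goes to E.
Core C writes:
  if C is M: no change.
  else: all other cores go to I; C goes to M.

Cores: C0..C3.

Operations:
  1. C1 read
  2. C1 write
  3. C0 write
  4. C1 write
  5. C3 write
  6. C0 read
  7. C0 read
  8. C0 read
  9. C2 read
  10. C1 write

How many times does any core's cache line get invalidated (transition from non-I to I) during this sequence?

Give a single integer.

Answer: 6

Derivation:
Op 1: C1 read [C1 read from I: no other sharers -> C1=E (exclusive)] -> [I,E,I,I] (invalidations this op: 0; running total: 0)
Op 2: C1 write [C1 write: invalidate none -> C1=M] -> [I,M,I,I] (invalidations this op: 0; running total: 0)
Op 3: C0 write [C0 write: invalidate ['C1=M'] -> C0=M] -> [M,I,I,I] (invalidations this op: 1; running total: 1)
Op 4: C1 write [C1 write: invalidate ['C0=M'] -> C1=M] -> [I,M,I,I] (invalidations this op: 1; running total: 2)
Op 5: C3 write [C3 write: invalidate ['C1=M'] -> C3=M] -> [I,I,I,M] (invalidations this op: 1; running total: 3)
Op 6: C0 read [C0 read from I: others=['C3=M'] -> C0=S, others downsized to S] -> [S,I,I,S] (invalidations this op: 0; running total: 3)
Op 7: C0 read [C0 read: already in S, no change] -> [S,I,I,S] (invalidations this op: 0; running total: 3)
Op 8: C0 read [C0 read: already in S, no change] -> [S,I,I,S] (invalidations this op: 0; running total: 3)
Op 9: C2 read [C2 read from I: others=['C0=S', 'C3=S'] -> C2=S, others downsized to S] -> [S,I,S,S] (invalidations this op: 0; running total: 3)
Op 10: C1 write [C1 write: invalidate ['C0=S', 'C2=S', 'C3=S'] -> C1=M] -> [I,M,I,I] (invalidations this op: 3; running total: 6)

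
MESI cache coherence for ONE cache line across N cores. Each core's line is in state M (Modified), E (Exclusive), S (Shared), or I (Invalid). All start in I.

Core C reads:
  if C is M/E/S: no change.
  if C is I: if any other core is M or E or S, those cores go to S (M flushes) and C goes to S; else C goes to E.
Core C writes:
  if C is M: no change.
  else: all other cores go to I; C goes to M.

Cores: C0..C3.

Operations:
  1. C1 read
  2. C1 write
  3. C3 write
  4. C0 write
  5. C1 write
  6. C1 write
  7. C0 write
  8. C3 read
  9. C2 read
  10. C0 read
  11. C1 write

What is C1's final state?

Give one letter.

Answer: M

Derivation:
Op 1: C1 read [C1 read from I: no other sharers -> C1=E (exclusive)] -> [I,E,I,I]
Op 2: C1 write [C1 write: invalidate none -> C1=M] -> [I,M,I,I]
Op 3: C3 write [C3 write: invalidate ['C1=M'] -> C3=M] -> [I,I,I,M]
Op 4: C0 write [C0 write: invalidate ['C3=M'] -> C0=M] -> [M,I,I,I]
Op 5: C1 write [C1 write: invalidate ['C0=M'] -> C1=M] -> [I,M,I,I]
Op 6: C1 write [C1 write: already M (modified), no change] -> [I,M,I,I]
Op 7: C0 write [C0 write: invalidate ['C1=M'] -> C0=M] -> [M,I,I,I]
Op 8: C3 read [C3 read from I: others=['C0=M'] -> C3=S, others downsized to S] -> [S,I,I,S]
Op 9: C2 read [C2 read from I: others=['C0=S', 'C3=S'] -> C2=S, others downsized to S] -> [S,I,S,S]
Op 10: C0 read [C0 read: already in S, no change] -> [S,I,S,S]
Op 11: C1 write [C1 write: invalidate ['C0=S', 'C2=S', 'C3=S'] -> C1=M] -> [I,M,I,I]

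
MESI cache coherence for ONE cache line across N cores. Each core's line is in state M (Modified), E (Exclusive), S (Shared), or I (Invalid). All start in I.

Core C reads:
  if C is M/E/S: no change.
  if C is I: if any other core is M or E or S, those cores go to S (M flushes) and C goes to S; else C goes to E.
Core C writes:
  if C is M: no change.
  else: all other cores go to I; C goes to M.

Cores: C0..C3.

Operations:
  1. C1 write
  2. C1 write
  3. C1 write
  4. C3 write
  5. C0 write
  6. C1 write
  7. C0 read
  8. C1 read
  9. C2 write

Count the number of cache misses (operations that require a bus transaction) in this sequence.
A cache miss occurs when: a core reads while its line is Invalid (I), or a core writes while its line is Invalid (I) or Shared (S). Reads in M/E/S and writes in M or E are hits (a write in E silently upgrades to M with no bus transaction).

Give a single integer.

Answer: 6

Derivation:
Op 1: C1 write [C1 write: invalidate none -> C1=M] -> [I,M,I,I] [MISS #1: write from I]
Op 2: C1 write [C1 write: already M (modified), no change] -> [I,M,I,I] [hit: write from M]
Op 3: C1 write [C1 write: already M (modified), no change] -> [I,M,I,I] [hit: write from M]
Op 4: C3 write [C3 write: invalidate ['C1=M'] -> C3=M] -> [I,I,I,M] [MISS #2: write from I]
Op 5: C0 write [C0 write: invalidate ['C3=M'] -> C0=M] -> [M,I,I,I] [MISS #3: write from I]
Op 6: C1 write [C1 write: invalidate ['C0=M'] -> C1=M] -> [I,M,I,I] [MISS #4: write from I]
Op 7: C0 read [C0 read from I: others=['C1=M'] -> C0=S, others downsized to S] -> [S,S,I,I] [MISS #5: read from I]
Op 8: C1 read [C1 read: already in S, no change] -> [S,S,I,I] [hit: read from S]
Op 9: C2 write [C2 write: invalidate ['C0=S', 'C1=S'] -> C2=M] -> [I,I,M,I] [MISS #6: write from I]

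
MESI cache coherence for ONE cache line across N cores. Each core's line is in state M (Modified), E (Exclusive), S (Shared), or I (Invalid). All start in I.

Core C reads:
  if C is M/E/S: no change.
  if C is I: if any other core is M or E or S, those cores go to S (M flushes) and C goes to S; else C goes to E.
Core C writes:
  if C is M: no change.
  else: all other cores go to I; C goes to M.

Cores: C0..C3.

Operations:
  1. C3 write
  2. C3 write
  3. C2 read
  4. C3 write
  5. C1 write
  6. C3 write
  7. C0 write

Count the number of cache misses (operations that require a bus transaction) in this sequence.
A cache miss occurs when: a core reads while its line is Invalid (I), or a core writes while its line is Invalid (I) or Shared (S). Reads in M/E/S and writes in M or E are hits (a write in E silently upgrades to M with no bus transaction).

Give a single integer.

Op 1: C3 write [C3 write: invalidate none -> C3=M] -> [I,I,I,M] [MISS #1: write from I]
Op 2: C3 write [C3 write: already M (modified), no change] -> [I,I,I,M] [hit: write from M]
Op 3: C2 read [C2 read from I: others=['C3=M'] -> C2=S, others downsized to S] -> [I,I,S,S] [MISS #2: read from I]
Op 4: C3 write [C3 write: invalidate ['C2=S'] -> C3=M] -> [I,I,I,M] [MISS #3: write from S]
Op 5: C1 write [C1 write: invalidate ['C3=M'] -> C1=M] -> [I,M,I,I] [MISS #4: write from I]
Op 6: C3 write [C3 write: invalidate ['C1=M'] -> C3=M] -> [I,I,I,M] [MISS #5: write from I]
Op 7: C0 write [C0 write: invalidate ['C3=M'] -> C0=M] -> [M,I,I,I] [MISS #6: write from I]

Answer: 6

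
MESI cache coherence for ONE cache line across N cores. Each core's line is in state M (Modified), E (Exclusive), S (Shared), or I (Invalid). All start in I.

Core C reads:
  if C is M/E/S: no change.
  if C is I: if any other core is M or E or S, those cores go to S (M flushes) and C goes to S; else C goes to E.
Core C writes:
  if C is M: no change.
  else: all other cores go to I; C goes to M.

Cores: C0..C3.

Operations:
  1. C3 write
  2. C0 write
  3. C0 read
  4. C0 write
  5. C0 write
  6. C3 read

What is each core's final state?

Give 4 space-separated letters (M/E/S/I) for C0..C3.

Op 1: C3 write [C3 write: invalidate none -> C3=M] -> [I,I,I,M]
Op 2: C0 write [C0 write: invalidate ['C3=M'] -> C0=M] -> [M,I,I,I]
Op 3: C0 read [C0 read: already in M, no change] -> [M,I,I,I]
Op 4: C0 write [C0 write: already M (modified), no change] -> [M,I,I,I]
Op 5: C0 write [C0 write: already M (modified), no change] -> [M,I,I,I]
Op 6: C3 read [C3 read from I: others=['C0=M'] -> C3=S, others downsized to S] -> [S,I,I,S]

Answer: S I I S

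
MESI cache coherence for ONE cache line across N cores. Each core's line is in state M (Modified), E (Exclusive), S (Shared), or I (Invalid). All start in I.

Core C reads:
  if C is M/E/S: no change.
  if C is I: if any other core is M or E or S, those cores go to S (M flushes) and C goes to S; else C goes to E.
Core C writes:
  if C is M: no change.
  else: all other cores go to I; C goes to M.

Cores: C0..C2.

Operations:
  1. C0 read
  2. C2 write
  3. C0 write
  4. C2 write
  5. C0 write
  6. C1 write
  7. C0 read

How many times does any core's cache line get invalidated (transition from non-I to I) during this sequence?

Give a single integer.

Answer: 5

Derivation:
Op 1: C0 read [C0 read from I: no other sharers -> C0=E (exclusive)] -> [E,I,I] (invalidations this op: 0; running total: 0)
Op 2: C2 write [C2 write: invalidate ['C0=E'] -> C2=M] -> [I,I,M] (invalidations this op: 1; running total: 1)
Op 3: C0 write [C0 write: invalidate ['C2=M'] -> C0=M] -> [M,I,I] (invalidations this op: 1; running total: 2)
Op 4: C2 write [C2 write: invalidate ['C0=M'] -> C2=M] -> [I,I,M] (invalidations this op: 1; running total: 3)
Op 5: C0 write [C0 write: invalidate ['C2=M'] -> C0=M] -> [M,I,I] (invalidations this op: 1; running total: 4)
Op 6: C1 write [C1 write: invalidate ['C0=M'] -> C1=M] -> [I,M,I] (invalidations this op: 1; running total: 5)
Op 7: C0 read [C0 read from I: others=['C1=M'] -> C0=S, others downsized to S] -> [S,S,I] (invalidations this op: 0; running total: 5)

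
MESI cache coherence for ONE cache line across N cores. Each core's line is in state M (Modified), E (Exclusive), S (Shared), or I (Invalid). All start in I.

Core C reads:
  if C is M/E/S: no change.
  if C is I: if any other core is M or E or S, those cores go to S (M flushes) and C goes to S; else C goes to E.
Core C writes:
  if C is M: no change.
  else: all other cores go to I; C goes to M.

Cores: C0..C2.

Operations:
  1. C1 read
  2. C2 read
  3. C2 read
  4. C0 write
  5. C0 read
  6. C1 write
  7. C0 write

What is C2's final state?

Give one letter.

Answer: I

Derivation:
Op 1: C1 read [C1 read from I: no other sharers -> C1=E (exclusive)] -> [I,E,I]
Op 2: C2 read [C2 read from I: others=['C1=E'] -> C2=S, others downsized to S] -> [I,S,S]
Op 3: C2 read [C2 read: already in S, no change] -> [I,S,S]
Op 4: C0 write [C0 write: invalidate ['C1=S', 'C2=S'] -> C0=M] -> [M,I,I]
Op 5: C0 read [C0 read: already in M, no change] -> [M,I,I]
Op 6: C1 write [C1 write: invalidate ['C0=M'] -> C1=M] -> [I,M,I]
Op 7: C0 write [C0 write: invalidate ['C1=M'] -> C0=M] -> [M,I,I]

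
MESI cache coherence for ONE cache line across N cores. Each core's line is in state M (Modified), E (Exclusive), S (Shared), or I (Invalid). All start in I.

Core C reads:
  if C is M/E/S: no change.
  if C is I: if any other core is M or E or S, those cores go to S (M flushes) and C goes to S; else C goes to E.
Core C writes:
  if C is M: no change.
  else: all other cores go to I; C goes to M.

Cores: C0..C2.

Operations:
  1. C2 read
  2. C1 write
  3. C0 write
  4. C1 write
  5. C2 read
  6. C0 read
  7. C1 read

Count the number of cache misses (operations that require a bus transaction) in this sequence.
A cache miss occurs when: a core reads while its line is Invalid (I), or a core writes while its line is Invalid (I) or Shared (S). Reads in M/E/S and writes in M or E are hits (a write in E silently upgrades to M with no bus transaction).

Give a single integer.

Op 1: C2 read [C2 read from I: no other sharers -> C2=E (exclusive)] -> [I,I,E] [MISS #1: read from I]
Op 2: C1 write [C1 write: invalidate ['C2=E'] -> C1=M] -> [I,M,I] [MISS #2: write from I]
Op 3: C0 write [C0 write: invalidate ['C1=M'] -> C0=M] -> [M,I,I] [MISS #3: write from I]
Op 4: C1 write [C1 write: invalidate ['C0=M'] -> C1=M] -> [I,M,I] [MISS #4: write from I]
Op 5: C2 read [C2 read from I: others=['C1=M'] -> C2=S, others downsized to S] -> [I,S,S] [MISS #5: read from I]
Op 6: C0 read [C0 read from I: others=['C1=S', 'C2=S'] -> C0=S, others downsized to S] -> [S,S,S] [MISS #6: read from I]
Op 7: C1 read [C1 read: already in S, no change] -> [S,S,S] [hit: read from S]

Answer: 6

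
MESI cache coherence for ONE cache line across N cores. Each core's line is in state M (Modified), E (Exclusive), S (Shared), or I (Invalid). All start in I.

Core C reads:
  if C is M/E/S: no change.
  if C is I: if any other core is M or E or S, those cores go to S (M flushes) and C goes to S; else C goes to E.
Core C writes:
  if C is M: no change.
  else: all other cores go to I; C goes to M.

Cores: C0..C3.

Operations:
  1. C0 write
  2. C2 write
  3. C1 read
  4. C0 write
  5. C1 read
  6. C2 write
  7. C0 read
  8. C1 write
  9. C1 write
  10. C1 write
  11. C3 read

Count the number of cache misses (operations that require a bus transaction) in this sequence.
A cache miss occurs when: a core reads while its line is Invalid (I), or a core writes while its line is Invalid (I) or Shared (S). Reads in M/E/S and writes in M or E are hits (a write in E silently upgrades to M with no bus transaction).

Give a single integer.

Answer: 9

Derivation:
Op 1: C0 write [C0 write: invalidate none -> C0=M] -> [M,I,I,I] [MISS #1: write from I]
Op 2: C2 write [C2 write: invalidate ['C0=M'] -> C2=M] -> [I,I,M,I] [MISS #2: write from I]
Op 3: C1 read [C1 read from I: others=['C2=M'] -> C1=S, others downsized to S] -> [I,S,S,I] [MISS #3: read from I]
Op 4: C0 write [C0 write: invalidate ['C1=S', 'C2=S'] -> C0=M] -> [M,I,I,I] [MISS #4: write from I]
Op 5: C1 read [C1 read from I: others=['C0=M'] -> C1=S, others downsized to S] -> [S,S,I,I] [MISS #5: read from I]
Op 6: C2 write [C2 write: invalidate ['C0=S', 'C1=S'] -> C2=M] -> [I,I,M,I] [MISS #6: write from I]
Op 7: C0 read [C0 read from I: others=['C2=M'] -> C0=S, others downsized to S] -> [S,I,S,I] [MISS #7: read from I]
Op 8: C1 write [C1 write: invalidate ['C0=S', 'C2=S'] -> C1=M] -> [I,M,I,I] [MISS #8: write from I]
Op 9: C1 write [C1 write: already M (modified), no change] -> [I,M,I,I] [hit: write from M]
Op 10: C1 write [C1 write: already M (modified), no change] -> [I,M,I,I] [hit: write from M]
Op 11: C3 read [C3 read from I: others=['C1=M'] -> C3=S, others downsized to S] -> [I,S,I,S] [MISS #9: read from I]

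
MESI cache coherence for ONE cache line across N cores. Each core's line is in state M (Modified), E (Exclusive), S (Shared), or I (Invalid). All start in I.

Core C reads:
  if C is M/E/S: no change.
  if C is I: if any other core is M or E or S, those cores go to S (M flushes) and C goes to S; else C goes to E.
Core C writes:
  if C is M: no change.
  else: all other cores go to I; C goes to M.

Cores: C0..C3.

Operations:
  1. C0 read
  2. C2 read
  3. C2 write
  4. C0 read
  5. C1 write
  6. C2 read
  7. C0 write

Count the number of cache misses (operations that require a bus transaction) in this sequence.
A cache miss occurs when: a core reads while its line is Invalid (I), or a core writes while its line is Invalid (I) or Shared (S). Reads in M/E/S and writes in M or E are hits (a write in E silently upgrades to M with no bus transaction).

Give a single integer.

Op 1: C0 read [C0 read from I: no other sharers -> C0=E (exclusive)] -> [E,I,I,I] [MISS #1: read from I]
Op 2: C2 read [C2 read from I: others=['C0=E'] -> C2=S, others downsized to S] -> [S,I,S,I] [MISS #2: read from I]
Op 3: C2 write [C2 write: invalidate ['C0=S'] -> C2=M] -> [I,I,M,I] [MISS #3: write from S]
Op 4: C0 read [C0 read from I: others=['C2=M'] -> C0=S, others downsized to S] -> [S,I,S,I] [MISS #4: read from I]
Op 5: C1 write [C1 write: invalidate ['C0=S', 'C2=S'] -> C1=M] -> [I,M,I,I] [MISS #5: write from I]
Op 6: C2 read [C2 read from I: others=['C1=M'] -> C2=S, others downsized to S] -> [I,S,S,I] [MISS #6: read from I]
Op 7: C0 write [C0 write: invalidate ['C1=S', 'C2=S'] -> C0=M] -> [M,I,I,I] [MISS #7: write from I]

Answer: 7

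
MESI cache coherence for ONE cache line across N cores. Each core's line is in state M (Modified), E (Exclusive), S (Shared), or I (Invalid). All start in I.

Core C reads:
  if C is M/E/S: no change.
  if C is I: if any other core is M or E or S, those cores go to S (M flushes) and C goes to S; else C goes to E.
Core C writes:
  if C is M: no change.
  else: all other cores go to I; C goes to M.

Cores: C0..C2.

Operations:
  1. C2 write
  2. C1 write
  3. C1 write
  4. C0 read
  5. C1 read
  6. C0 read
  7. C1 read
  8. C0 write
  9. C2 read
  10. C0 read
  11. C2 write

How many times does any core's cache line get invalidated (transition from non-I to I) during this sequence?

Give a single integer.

Op 1: C2 write [C2 write: invalidate none -> C2=M] -> [I,I,M] (invalidations this op: 0; running total: 0)
Op 2: C1 write [C1 write: invalidate ['C2=M'] -> C1=M] -> [I,M,I] (invalidations this op: 1; running total: 1)
Op 3: C1 write [C1 write: already M (modified), no change] -> [I,M,I] (invalidations this op: 0; running total: 1)
Op 4: C0 read [C0 read from I: others=['C1=M'] -> C0=S, others downsized to S] -> [S,S,I] (invalidations this op: 0; running total: 1)
Op 5: C1 read [C1 read: already in S, no change] -> [S,S,I] (invalidations this op: 0; running total: 1)
Op 6: C0 read [C0 read: already in S, no change] -> [S,S,I] (invalidations this op: 0; running total: 1)
Op 7: C1 read [C1 read: already in S, no change] -> [S,S,I] (invalidations this op: 0; running total: 1)
Op 8: C0 write [C0 write: invalidate ['C1=S'] -> C0=M] -> [M,I,I] (invalidations this op: 1; running total: 2)
Op 9: C2 read [C2 read from I: others=['C0=M'] -> C2=S, others downsized to S] -> [S,I,S] (invalidations this op: 0; running total: 2)
Op 10: C0 read [C0 read: already in S, no change] -> [S,I,S] (invalidations this op: 0; running total: 2)
Op 11: C2 write [C2 write: invalidate ['C0=S'] -> C2=M] -> [I,I,M] (invalidations this op: 1; running total: 3)

Answer: 3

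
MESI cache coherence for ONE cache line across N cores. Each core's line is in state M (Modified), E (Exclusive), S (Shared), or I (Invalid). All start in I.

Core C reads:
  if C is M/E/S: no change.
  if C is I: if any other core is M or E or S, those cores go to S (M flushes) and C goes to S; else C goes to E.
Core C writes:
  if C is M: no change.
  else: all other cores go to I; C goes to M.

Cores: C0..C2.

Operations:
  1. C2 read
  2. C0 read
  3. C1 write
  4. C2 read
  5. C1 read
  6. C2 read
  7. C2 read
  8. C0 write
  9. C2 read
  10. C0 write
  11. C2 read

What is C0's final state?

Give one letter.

Answer: S

Derivation:
Op 1: C2 read [C2 read from I: no other sharers -> C2=E (exclusive)] -> [I,I,E]
Op 2: C0 read [C0 read from I: others=['C2=E'] -> C0=S, others downsized to S] -> [S,I,S]
Op 3: C1 write [C1 write: invalidate ['C0=S', 'C2=S'] -> C1=M] -> [I,M,I]
Op 4: C2 read [C2 read from I: others=['C1=M'] -> C2=S, others downsized to S] -> [I,S,S]
Op 5: C1 read [C1 read: already in S, no change] -> [I,S,S]
Op 6: C2 read [C2 read: already in S, no change] -> [I,S,S]
Op 7: C2 read [C2 read: already in S, no change] -> [I,S,S]
Op 8: C0 write [C0 write: invalidate ['C1=S', 'C2=S'] -> C0=M] -> [M,I,I]
Op 9: C2 read [C2 read from I: others=['C0=M'] -> C2=S, others downsized to S] -> [S,I,S]
Op 10: C0 write [C0 write: invalidate ['C2=S'] -> C0=M] -> [M,I,I]
Op 11: C2 read [C2 read from I: others=['C0=M'] -> C2=S, others downsized to S] -> [S,I,S]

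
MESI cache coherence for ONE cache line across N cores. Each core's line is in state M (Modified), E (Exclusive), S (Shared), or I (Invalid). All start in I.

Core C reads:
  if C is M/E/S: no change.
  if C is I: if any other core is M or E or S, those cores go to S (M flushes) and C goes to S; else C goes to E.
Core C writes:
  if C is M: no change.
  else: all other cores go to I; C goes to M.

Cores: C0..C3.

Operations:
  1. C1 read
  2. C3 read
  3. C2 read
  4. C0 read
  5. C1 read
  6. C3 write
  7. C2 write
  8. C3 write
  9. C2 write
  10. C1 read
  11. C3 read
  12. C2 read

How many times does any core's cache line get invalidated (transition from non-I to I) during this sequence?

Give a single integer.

Answer: 6

Derivation:
Op 1: C1 read [C1 read from I: no other sharers -> C1=E (exclusive)] -> [I,E,I,I] (invalidations this op: 0; running total: 0)
Op 2: C3 read [C3 read from I: others=['C1=E'] -> C3=S, others downsized to S] -> [I,S,I,S] (invalidations this op: 0; running total: 0)
Op 3: C2 read [C2 read from I: others=['C1=S', 'C3=S'] -> C2=S, others downsized to S] -> [I,S,S,S] (invalidations this op: 0; running total: 0)
Op 4: C0 read [C0 read from I: others=['C1=S', 'C2=S', 'C3=S'] -> C0=S, others downsized to S] -> [S,S,S,S] (invalidations this op: 0; running total: 0)
Op 5: C1 read [C1 read: already in S, no change] -> [S,S,S,S] (invalidations this op: 0; running total: 0)
Op 6: C3 write [C3 write: invalidate ['C0=S', 'C1=S', 'C2=S'] -> C3=M] -> [I,I,I,M] (invalidations this op: 3; running total: 3)
Op 7: C2 write [C2 write: invalidate ['C3=M'] -> C2=M] -> [I,I,M,I] (invalidations this op: 1; running total: 4)
Op 8: C3 write [C3 write: invalidate ['C2=M'] -> C3=M] -> [I,I,I,M] (invalidations this op: 1; running total: 5)
Op 9: C2 write [C2 write: invalidate ['C3=M'] -> C2=M] -> [I,I,M,I] (invalidations this op: 1; running total: 6)
Op 10: C1 read [C1 read from I: others=['C2=M'] -> C1=S, others downsized to S] -> [I,S,S,I] (invalidations this op: 0; running total: 6)
Op 11: C3 read [C3 read from I: others=['C1=S', 'C2=S'] -> C3=S, others downsized to S] -> [I,S,S,S] (invalidations this op: 0; running total: 6)
Op 12: C2 read [C2 read: already in S, no change] -> [I,S,S,S] (invalidations this op: 0; running total: 6)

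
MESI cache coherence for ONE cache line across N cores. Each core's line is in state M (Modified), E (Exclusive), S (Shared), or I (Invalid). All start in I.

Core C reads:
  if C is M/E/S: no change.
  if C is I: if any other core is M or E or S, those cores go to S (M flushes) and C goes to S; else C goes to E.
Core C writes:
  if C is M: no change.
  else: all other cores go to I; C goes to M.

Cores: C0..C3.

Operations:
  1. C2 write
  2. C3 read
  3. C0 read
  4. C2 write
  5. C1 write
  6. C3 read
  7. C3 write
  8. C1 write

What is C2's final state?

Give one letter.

Answer: I

Derivation:
Op 1: C2 write [C2 write: invalidate none -> C2=M] -> [I,I,M,I]
Op 2: C3 read [C3 read from I: others=['C2=M'] -> C3=S, others downsized to S] -> [I,I,S,S]
Op 3: C0 read [C0 read from I: others=['C2=S', 'C3=S'] -> C0=S, others downsized to S] -> [S,I,S,S]
Op 4: C2 write [C2 write: invalidate ['C0=S', 'C3=S'] -> C2=M] -> [I,I,M,I]
Op 5: C1 write [C1 write: invalidate ['C2=M'] -> C1=M] -> [I,M,I,I]
Op 6: C3 read [C3 read from I: others=['C1=M'] -> C3=S, others downsized to S] -> [I,S,I,S]
Op 7: C3 write [C3 write: invalidate ['C1=S'] -> C3=M] -> [I,I,I,M]
Op 8: C1 write [C1 write: invalidate ['C3=M'] -> C1=M] -> [I,M,I,I]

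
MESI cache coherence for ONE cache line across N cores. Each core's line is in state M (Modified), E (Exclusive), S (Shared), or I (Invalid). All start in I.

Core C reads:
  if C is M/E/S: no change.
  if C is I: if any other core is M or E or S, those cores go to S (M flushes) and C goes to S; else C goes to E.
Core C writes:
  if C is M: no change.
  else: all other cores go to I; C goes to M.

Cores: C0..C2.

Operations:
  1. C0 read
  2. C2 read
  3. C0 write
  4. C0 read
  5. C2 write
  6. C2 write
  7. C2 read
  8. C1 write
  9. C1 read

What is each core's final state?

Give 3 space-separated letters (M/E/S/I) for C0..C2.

Answer: I M I

Derivation:
Op 1: C0 read [C0 read from I: no other sharers -> C0=E (exclusive)] -> [E,I,I]
Op 2: C2 read [C2 read from I: others=['C0=E'] -> C2=S, others downsized to S] -> [S,I,S]
Op 3: C0 write [C0 write: invalidate ['C2=S'] -> C0=M] -> [M,I,I]
Op 4: C0 read [C0 read: already in M, no change] -> [M,I,I]
Op 5: C2 write [C2 write: invalidate ['C0=M'] -> C2=M] -> [I,I,M]
Op 6: C2 write [C2 write: already M (modified), no change] -> [I,I,M]
Op 7: C2 read [C2 read: already in M, no change] -> [I,I,M]
Op 8: C1 write [C1 write: invalidate ['C2=M'] -> C1=M] -> [I,M,I]
Op 9: C1 read [C1 read: already in M, no change] -> [I,M,I]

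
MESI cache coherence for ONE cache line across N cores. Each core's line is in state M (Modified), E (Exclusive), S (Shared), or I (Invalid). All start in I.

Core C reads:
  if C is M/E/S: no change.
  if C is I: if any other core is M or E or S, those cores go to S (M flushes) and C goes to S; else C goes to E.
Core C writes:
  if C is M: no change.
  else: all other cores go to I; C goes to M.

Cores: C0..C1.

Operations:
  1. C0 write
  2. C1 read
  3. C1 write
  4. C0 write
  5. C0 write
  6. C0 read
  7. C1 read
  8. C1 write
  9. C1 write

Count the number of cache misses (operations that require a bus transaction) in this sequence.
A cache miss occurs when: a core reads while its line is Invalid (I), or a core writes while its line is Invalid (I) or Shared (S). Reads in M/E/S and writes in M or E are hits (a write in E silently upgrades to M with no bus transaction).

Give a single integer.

Answer: 6

Derivation:
Op 1: C0 write [C0 write: invalidate none -> C0=M] -> [M,I] [MISS #1: write from I]
Op 2: C1 read [C1 read from I: others=['C0=M'] -> C1=S, others downsized to S] -> [S,S] [MISS #2: read from I]
Op 3: C1 write [C1 write: invalidate ['C0=S'] -> C1=M] -> [I,M] [MISS #3: write from S]
Op 4: C0 write [C0 write: invalidate ['C1=M'] -> C0=M] -> [M,I] [MISS #4: write from I]
Op 5: C0 write [C0 write: already M (modified), no change] -> [M,I] [hit: write from M]
Op 6: C0 read [C0 read: already in M, no change] -> [M,I] [hit: read from M]
Op 7: C1 read [C1 read from I: others=['C0=M'] -> C1=S, others downsized to S] -> [S,S] [MISS #5: read from I]
Op 8: C1 write [C1 write: invalidate ['C0=S'] -> C1=M] -> [I,M] [MISS #6: write from S]
Op 9: C1 write [C1 write: already M (modified), no change] -> [I,M] [hit: write from M]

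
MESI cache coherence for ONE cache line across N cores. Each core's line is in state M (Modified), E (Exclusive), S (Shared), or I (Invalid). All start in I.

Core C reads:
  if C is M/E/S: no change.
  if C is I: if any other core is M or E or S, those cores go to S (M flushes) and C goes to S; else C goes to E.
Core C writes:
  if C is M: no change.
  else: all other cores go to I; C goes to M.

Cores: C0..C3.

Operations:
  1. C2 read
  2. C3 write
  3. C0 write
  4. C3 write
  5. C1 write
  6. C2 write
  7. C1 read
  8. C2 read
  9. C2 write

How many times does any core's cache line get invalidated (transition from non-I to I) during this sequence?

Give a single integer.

Answer: 6

Derivation:
Op 1: C2 read [C2 read from I: no other sharers -> C2=E (exclusive)] -> [I,I,E,I] (invalidations this op: 0; running total: 0)
Op 2: C3 write [C3 write: invalidate ['C2=E'] -> C3=M] -> [I,I,I,M] (invalidations this op: 1; running total: 1)
Op 3: C0 write [C0 write: invalidate ['C3=M'] -> C0=M] -> [M,I,I,I] (invalidations this op: 1; running total: 2)
Op 4: C3 write [C3 write: invalidate ['C0=M'] -> C3=M] -> [I,I,I,M] (invalidations this op: 1; running total: 3)
Op 5: C1 write [C1 write: invalidate ['C3=M'] -> C1=M] -> [I,M,I,I] (invalidations this op: 1; running total: 4)
Op 6: C2 write [C2 write: invalidate ['C1=M'] -> C2=M] -> [I,I,M,I] (invalidations this op: 1; running total: 5)
Op 7: C1 read [C1 read from I: others=['C2=M'] -> C1=S, others downsized to S] -> [I,S,S,I] (invalidations this op: 0; running total: 5)
Op 8: C2 read [C2 read: already in S, no change] -> [I,S,S,I] (invalidations this op: 0; running total: 5)
Op 9: C2 write [C2 write: invalidate ['C1=S'] -> C2=M] -> [I,I,M,I] (invalidations this op: 1; running total: 6)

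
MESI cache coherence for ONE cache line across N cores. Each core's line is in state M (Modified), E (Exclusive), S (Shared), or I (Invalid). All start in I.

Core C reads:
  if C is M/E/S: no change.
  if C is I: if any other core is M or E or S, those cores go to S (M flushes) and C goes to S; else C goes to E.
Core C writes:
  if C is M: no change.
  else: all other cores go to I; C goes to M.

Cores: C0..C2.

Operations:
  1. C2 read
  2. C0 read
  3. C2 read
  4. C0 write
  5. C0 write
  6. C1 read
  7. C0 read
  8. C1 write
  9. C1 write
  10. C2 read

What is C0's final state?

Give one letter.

Op 1: C2 read [C2 read from I: no other sharers -> C2=E (exclusive)] -> [I,I,E]
Op 2: C0 read [C0 read from I: others=['C2=E'] -> C0=S, others downsized to S] -> [S,I,S]
Op 3: C2 read [C2 read: already in S, no change] -> [S,I,S]
Op 4: C0 write [C0 write: invalidate ['C2=S'] -> C0=M] -> [M,I,I]
Op 5: C0 write [C0 write: already M (modified), no change] -> [M,I,I]
Op 6: C1 read [C1 read from I: others=['C0=M'] -> C1=S, others downsized to S] -> [S,S,I]
Op 7: C0 read [C0 read: already in S, no change] -> [S,S,I]
Op 8: C1 write [C1 write: invalidate ['C0=S'] -> C1=M] -> [I,M,I]
Op 9: C1 write [C1 write: already M (modified), no change] -> [I,M,I]
Op 10: C2 read [C2 read from I: others=['C1=M'] -> C2=S, others downsized to S] -> [I,S,S]

Answer: I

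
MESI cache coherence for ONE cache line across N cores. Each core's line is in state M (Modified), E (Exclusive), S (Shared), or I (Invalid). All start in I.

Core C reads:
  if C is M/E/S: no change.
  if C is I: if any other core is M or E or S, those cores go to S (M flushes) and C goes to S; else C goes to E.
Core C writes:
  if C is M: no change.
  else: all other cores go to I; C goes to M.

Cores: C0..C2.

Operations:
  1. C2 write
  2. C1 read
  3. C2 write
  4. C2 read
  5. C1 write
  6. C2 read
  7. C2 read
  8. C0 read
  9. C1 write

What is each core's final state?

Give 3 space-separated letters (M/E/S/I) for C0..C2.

Answer: I M I

Derivation:
Op 1: C2 write [C2 write: invalidate none -> C2=M] -> [I,I,M]
Op 2: C1 read [C1 read from I: others=['C2=M'] -> C1=S, others downsized to S] -> [I,S,S]
Op 3: C2 write [C2 write: invalidate ['C1=S'] -> C2=M] -> [I,I,M]
Op 4: C2 read [C2 read: already in M, no change] -> [I,I,M]
Op 5: C1 write [C1 write: invalidate ['C2=M'] -> C1=M] -> [I,M,I]
Op 6: C2 read [C2 read from I: others=['C1=M'] -> C2=S, others downsized to S] -> [I,S,S]
Op 7: C2 read [C2 read: already in S, no change] -> [I,S,S]
Op 8: C0 read [C0 read from I: others=['C1=S', 'C2=S'] -> C0=S, others downsized to S] -> [S,S,S]
Op 9: C1 write [C1 write: invalidate ['C0=S', 'C2=S'] -> C1=M] -> [I,M,I]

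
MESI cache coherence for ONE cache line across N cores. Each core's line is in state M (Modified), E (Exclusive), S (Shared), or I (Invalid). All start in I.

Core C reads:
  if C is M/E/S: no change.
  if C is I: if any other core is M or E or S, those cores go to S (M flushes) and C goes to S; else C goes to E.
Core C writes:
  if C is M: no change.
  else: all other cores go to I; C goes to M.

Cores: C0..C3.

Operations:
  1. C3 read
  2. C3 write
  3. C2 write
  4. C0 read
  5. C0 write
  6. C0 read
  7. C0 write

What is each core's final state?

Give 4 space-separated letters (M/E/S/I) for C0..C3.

Answer: M I I I

Derivation:
Op 1: C3 read [C3 read from I: no other sharers -> C3=E (exclusive)] -> [I,I,I,E]
Op 2: C3 write [C3 write: invalidate none -> C3=M] -> [I,I,I,M]
Op 3: C2 write [C2 write: invalidate ['C3=M'] -> C2=M] -> [I,I,M,I]
Op 4: C0 read [C0 read from I: others=['C2=M'] -> C0=S, others downsized to S] -> [S,I,S,I]
Op 5: C0 write [C0 write: invalidate ['C2=S'] -> C0=M] -> [M,I,I,I]
Op 6: C0 read [C0 read: already in M, no change] -> [M,I,I,I]
Op 7: C0 write [C0 write: already M (modified), no change] -> [M,I,I,I]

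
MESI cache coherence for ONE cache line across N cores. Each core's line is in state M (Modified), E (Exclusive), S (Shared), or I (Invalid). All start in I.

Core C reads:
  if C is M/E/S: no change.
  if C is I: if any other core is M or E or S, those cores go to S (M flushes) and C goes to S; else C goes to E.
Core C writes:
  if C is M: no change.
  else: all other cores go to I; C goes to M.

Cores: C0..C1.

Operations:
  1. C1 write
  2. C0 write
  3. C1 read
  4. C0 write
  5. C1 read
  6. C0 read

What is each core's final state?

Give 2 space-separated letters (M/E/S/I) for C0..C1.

Answer: S S

Derivation:
Op 1: C1 write [C1 write: invalidate none -> C1=M] -> [I,M]
Op 2: C0 write [C0 write: invalidate ['C1=M'] -> C0=M] -> [M,I]
Op 3: C1 read [C1 read from I: others=['C0=M'] -> C1=S, others downsized to S] -> [S,S]
Op 4: C0 write [C0 write: invalidate ['C1=S'] -> C0=M] -> [M,I]
Op 5: C1 read [C1 read from I: others=['C0=M'] -> C1=S, others downsized to S] -> [S,S]
Op 6: C0 read [C0 read: already in S, no change] -> [S,S]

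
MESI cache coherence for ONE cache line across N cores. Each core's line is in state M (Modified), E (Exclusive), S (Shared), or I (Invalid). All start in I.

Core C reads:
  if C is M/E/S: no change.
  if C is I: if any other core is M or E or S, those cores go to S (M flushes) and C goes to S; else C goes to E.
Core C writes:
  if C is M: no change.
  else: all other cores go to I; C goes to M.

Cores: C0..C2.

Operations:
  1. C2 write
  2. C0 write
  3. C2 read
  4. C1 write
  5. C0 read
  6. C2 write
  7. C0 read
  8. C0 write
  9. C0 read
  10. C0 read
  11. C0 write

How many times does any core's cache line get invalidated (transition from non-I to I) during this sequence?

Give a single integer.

Answer: 6

Derivation:
Op 1: C2 write [C2 write: invalidate none -> C2=M] -> [I,I,M] (invalidations this op: 0; running total: 0)
Op 2: C0 write [C0 write: invalidate ['C2=M'] -> C0=M] -> [M,I,I] (invalidations this op: 1; running total: 1)
Op 3: C2 read [C2 read from I: others=['C0=M'] -> C2=S, others downsized to S] -> [S,I,S] (invalidations this op: 0; running total: 1)
Op 4: C1 write [C1 write: invalidate ['C0=S', 'C2=S'] -> C1=M] -> [I,M,I] (invalidations this op: 2; running total: 3)
Op 5: C0 read [C0 read from I: others=['C1=M'] -> C0=S, others downsized to S] -> [S,S,I] (invalidations this op: 0; running total: 3)
Op 6: C2 write [C2 write: invalidate ['C0=S', 'C1=S'] -> C2=M] -> [I,I,M] (invalidations this op: 2; running total: 5)
Op 7: C0 read [C0 read from I: others=['C2=M'] -> C0=S, others downsized to S] -> [S,I,S] (invalidations this op: 0; running total: 5)
Op 8: C0 write [C0 write: invalidate ['C2=S'] -> C0=M] -> [M,I,I] (invalidations this op: 1; running total: 6)
Op 9: C0 read [C0 read: already in M, no change] -> [M,I,I] (invalidations this op: 0; running total: 6)
Op 10: C0 read [C0 read: already in M, no change] -> [M,I,I] (invalidations this op: 0; running total: 6)
Op 11: C0 write [C0 write: already M (modified), no change] -> [M,I,I] (invalidations this op: 0; running total: 6)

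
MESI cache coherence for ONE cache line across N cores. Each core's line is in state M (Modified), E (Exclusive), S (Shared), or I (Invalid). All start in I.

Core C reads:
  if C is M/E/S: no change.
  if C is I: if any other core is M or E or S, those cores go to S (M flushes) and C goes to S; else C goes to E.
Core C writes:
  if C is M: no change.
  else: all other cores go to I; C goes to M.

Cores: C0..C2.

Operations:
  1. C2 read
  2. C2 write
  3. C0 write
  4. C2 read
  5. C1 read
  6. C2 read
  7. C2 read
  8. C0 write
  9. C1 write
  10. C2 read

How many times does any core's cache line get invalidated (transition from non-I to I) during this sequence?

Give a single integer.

Op 1: C2 read [C2 read from I: no other sharers -> C2=E (exclusive)] -> [I,I,E] (invalidations this op: 0; running total: 0)
Op 2: C2 write [C2 write: invalidate none -> C2=M] -> [I,I,M] (invalidations this op: 0; running total: 0)
Op 3: C0 write [C0 write: invalidate ['C2=M'] -> C0=M] -> [M,I,I] (invalidations this op: 1; running total: 1)
Op 4: C2 read [C2 read from I: others=['C0=M'] -> C2=S, others downsized to S] -> [S,I,S] (invalidations this op: 0; running total: 1)
Op 5: C1 read [C1 read from I: others=['C0=S', 'C2=S'] -> C1=S, others downsized to S] -> [S,S,S] (invalidations this op: 0; running total: 1)
Op 6: C2 read [C2 read: already in S, no change] -> [S,S,S] (invalidations this op: 0; running total: 1)
Op 7: C2 read [C2 read: already in S, no change] -> [S,S,S] (invalidations this op: 0; running total: 1)
Op 8: C0 write [C0 write: invalidate ['C1=S', 'C2=S'] -> C0=M] -> [M,I,I] (invalidations this op: 2; running total: 3)
Op 9: C1 write [C1 write: invalidate ['C0=M'] -> C1=M] -> [I,M,I] (invalidations this op: 1; running total: 4)
Op 10: C2 read [C2 read from I: others=['C1=M'] -> C2=S, others downsized to S] -> [I,S,S] (invalidations this op: 0; running total: 4)

Answer: 4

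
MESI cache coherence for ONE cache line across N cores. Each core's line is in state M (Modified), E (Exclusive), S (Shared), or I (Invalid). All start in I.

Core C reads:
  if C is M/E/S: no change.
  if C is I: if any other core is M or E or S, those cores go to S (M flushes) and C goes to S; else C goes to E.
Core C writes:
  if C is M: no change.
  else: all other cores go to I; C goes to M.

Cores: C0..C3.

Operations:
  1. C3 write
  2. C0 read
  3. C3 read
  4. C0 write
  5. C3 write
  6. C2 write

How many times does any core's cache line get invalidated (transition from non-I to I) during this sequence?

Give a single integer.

Op 1: C3 write [C3 write: invalidate none -> C3=M] -> [I,I,I,M] (invalidations this op: 0; running total: 0)
Op 2: C0 read [C0 read from I: others=['C3=M'] -> C0=S, others downsized to S] -> [S,I,I,S] (invalidations this op: 0; running total: 0)
Op 3: C3 read [C3 read: already in S, no change] -> [S,I,I,S] (invalidations this op: 0; running total: 0)
Op 4: C0 write [C0 write: invalidate ['C3=S'] -> C0=M] -> [M,I,I,I] (invalidations this op: 1; running total: 1)
Op 5: C3 write [C3 write: invalidate ['C0=M'] -> C3=M] -> [I,I,I,M] (invalidations this op: 1; running total: 2)
Op 6: C2 write [C2 write: invalidate ['C3=M'] -> C2=M] -> [I,I,M,I] (invalidations this op: 1; running total: 3)

Answer: 3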